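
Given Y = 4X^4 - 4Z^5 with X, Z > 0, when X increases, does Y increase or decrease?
Y increases

Taking the partial derivative:
∂Y/∂X = 16X^3

∂Y/∂X = 16X^3 > 0 (assuming positive values)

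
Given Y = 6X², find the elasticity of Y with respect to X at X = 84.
Elasticity = 2

Elasticity = (dY/dX) · (X/Y)

dY/dX = 12·X
At X = 84: dY/dX = 1008, Y = 42336

Elasticity = 1008 · (84 / 42336) = 2

Interpretation: for a small percentage change in X, the percentage change in Y is approximately 2.00 times as large.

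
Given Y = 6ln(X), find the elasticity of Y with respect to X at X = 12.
Elasticity = 1/ln(12) ≈ 0.4024

Elasticity = (dY/dX) · (X/Y)

dY/dX = 6/X
At X = 12: dY/dX = 1/2, Y = 6·ln(12)

Elasticity = (1/2) · (12 / (6·ln(12))) = 1/ln(12) ≈ 0.4024

Interpretation: for a small percentage change in X, the percentage change in Y is approximately 0.40 times as large.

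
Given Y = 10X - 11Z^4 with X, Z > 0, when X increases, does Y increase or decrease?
Y increases

Taking the partial derivative:
∂Y/∂X = 10

∂Y/∂X = 10 > 0 (assuming positive values)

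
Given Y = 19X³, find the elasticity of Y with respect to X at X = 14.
Elasticity = 3

Elasticity = (dY/dX) · (X/Y)

dY/dX = 57·X²
At X = 14: dY/dX = 11172, Y = 52136

Elasticity = 11172 · (14 / 52136) = 3

Interpretation: for a small percentage change in X, the percentage change in Y is approximately 3.00 times as large.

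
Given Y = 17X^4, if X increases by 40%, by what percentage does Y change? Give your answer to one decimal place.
284.2%

For Y = 17X^4:
If X → X(1 + 0.4)
Then Y → Y · (1 + 0.4)^4
     = Y · 3.8416

Percentage change = ((1 + 0.4)^4 − 1) × 100% ≈ 284.2%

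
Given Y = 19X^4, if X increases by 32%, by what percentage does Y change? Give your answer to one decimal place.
203.6%

For Y = 19X^4:
If X → X(1 + 0.32)
Then Y → Y · (1 + 0.32)^4
     ≈ Y · 3.0360

Percentage change = ((1 + 0.32)^4 − 1) × 100% ≈ 203.6%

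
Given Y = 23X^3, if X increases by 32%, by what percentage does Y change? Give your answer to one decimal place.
130.0%

For Y = 23X^3:
If X → X(1 + 0.32)
Then Y → Y · (1 + 0.32)^3
     ≈ Y · 2.3000

Percentage change = ((1 + 0.32)^3 − 1) × 100% ≈ 130.0%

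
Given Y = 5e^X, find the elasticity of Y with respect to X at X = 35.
Elasticity = 35

Elasticity = (dY/dX) · (X/Y)

dY/dX = 5·e^X
At X = 35: dY/dX = 5·e^35, Y = 5·e^35

Elasticity = (5·e^35) · (35 / (5·e^35)) = 35

Interpretation: for a small percentage change in X, the percentage change in Y is approximately 35.00 times as large.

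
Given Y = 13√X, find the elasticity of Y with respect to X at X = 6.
Elasticity = 1/2

Elasticity = (dY/dX) · (X/Y)

dY/dX = 13/(2·√X)
At X = 6: dY/dX = 13·√6/12, Y = 13·√6

Elasticity = (13·√6/12) · (6 / (13·√6)) = 1/2

Interpretation: for a small percentage change in X, the percentage change in Y is approximately 0.50 times as large.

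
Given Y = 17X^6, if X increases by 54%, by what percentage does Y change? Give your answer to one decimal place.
1233.9%

For Y = 17X^6:
If X → X(1 + 0.54)
Then Y → Y · (1 + 0.54)^6
     ≈ Y · 13.3390

Percentage change = ((1 + 0.54)^6 − 1) × 100% ≈ 1233.9%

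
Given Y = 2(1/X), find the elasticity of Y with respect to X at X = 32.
Elasticity = -1

Elasticity = (dY/dX) · (X/Y)

dY/dX = -2/X²
At X = 32: dY/dX = -1/512, Y = 1/16

Elasticity = (-1/512) · (32 / (1/16)) = -1

Interpretation: for a small percentage change in X, the percentage change in Y is approximately -1.00 times as large.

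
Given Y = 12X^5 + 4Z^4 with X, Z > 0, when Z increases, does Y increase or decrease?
Y increases

Taking the partial derivative:
∂Y/∂Z = 16Z^3

∂Y/∂Z = 16Z^3 > 0 (assuming positive values)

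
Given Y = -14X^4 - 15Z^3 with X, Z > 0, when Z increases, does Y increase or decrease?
Y decreases

Taking the partial derivative:
∂Y/∂Z = -45Z^2

∂Y/∂Z = -45Z^2 < 0 (assuming positive values)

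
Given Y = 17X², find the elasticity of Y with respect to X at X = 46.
Elasticity = 2

Elasticity = (dY/dX) · (X/Y)

dY/dX = 34·X
At X = 46: dY/dX = 1564, Y = 35972

Elasticity = 1564 · (46 / 35972) = 2

Interpretation: for a small percentage change in X, the percentage change in Y is approximately 2.00 times as large.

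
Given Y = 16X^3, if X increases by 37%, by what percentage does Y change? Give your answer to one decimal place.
157.1%

For Y = 16X^3:
If X → X(1 + 0.37)
Then Y → Y · (1 + 0.37)^3
     ≈ Y · 2.5714

Percentage change = ((1 + 0.37)^3 − 1) × 100% ≈ 157.1%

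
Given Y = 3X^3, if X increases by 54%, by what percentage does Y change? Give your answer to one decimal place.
265.2%

For Y = 3X^3:
If X → X(1 + 0.54)
Then Y → Y · (1 + 0.54)^3
     ≈ Y · 3.6523

Percentage change = ((1 + 0.54)^3 − 1) × 100% ≈ 265.2%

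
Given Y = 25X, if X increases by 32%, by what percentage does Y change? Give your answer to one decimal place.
32.0%

For Y = 25X:
If X → X(1 + 0.32)
Then Y → Y · (1 + 0.32)^1
     = Y · 1.3200

Percentage change = ((1 + 0.32)^1 − 1) × 100% = 32.0%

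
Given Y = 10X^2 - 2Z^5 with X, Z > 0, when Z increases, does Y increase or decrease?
Y decreases

Taking the partial derivative:
∂Y/∂Z = -10Z^4

∂Y/∂Z = -10Z^4 < 0 (assuming positive values)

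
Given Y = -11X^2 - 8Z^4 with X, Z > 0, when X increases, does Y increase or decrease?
Y decreases

Taking the partial derivative:
∂Y/∂X = -22X

∂Y/∂X = -22X < 0 (assuming positive values)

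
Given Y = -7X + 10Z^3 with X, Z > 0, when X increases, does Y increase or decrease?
Y decreases

Taking the partial derivative:
∂Y/∂X = -7

∂Y/∂X = -7 < 0 (assuming positive values)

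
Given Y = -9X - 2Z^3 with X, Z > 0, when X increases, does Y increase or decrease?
Y decreases

Taking the partial derivative:
∂Y/∂X = -9

∂Y/∂X = -9 < 0 (assuming positive values)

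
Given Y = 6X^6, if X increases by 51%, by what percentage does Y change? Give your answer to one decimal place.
1085.4%

For Y = 6X^6:
If X → X(1 + 0.51)
Then Y → Y · (1 + 0.51)^6
     ≈ Y · 11.8539

Percentage change = ((1 + 0.51)^6 − 1) × 100% ≈ 1085.4%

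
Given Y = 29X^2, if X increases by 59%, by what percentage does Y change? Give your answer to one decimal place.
152.8%

For Y = 29X^2:
If X → X(1 + 0.59)
Then Y → Y · (1 + 0.59)^2
     = Y · 2.5281

Percentage change = ((1 + 0.59)^2 − 1) × 100% ≈ 152.8%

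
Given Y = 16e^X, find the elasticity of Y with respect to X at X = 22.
Elasticity = 22

Elasticity = (dY/dX) · (X/Y)

dY/dX = 16·e^X
At X = 22: dY/dX = 16·e^22, Y = 16·e^22

Elasticity = (16·e^22) · (22 / (16·e^22)) = 22

Interpretation: for a small percentage change in X, the percentage change in Y is approximately 22.00 times as large.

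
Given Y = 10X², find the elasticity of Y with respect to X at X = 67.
Elasticity = 2

Elasticity = (dY/dX) · (X/Y)

dY/dX = 20·X
At X = 67: dY/dX = 1340, Y = 44890

Elasticity = 1340 · (67 / 44890) = 2

Interpretation: for a small percentage change in X, the percentage change in Y is approximately 2.00 times as large.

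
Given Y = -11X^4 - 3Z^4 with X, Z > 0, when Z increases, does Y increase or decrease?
Y decreases

Taking the partial derivative:
∂Y/∂Z = -12Z^3

∂Y/∂Z = -12Z^3 < 0 (assuming positive values)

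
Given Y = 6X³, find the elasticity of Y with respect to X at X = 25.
Elasticity = 3

Elasticity = (dY/dX) · (X/Y)

dY/dX = 18·X²
At X = 25: dY/dX = 11250, Y = 93750

Elasticity = 11250 · (25 / 93750) = 3

Interpretation: for a small percentage change in X, the percentage change in Y is approximately 3.00 times as large.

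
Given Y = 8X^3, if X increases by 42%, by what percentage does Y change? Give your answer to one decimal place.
186.3%

For Y = 8X^3:
If X → X(1 + 0.42)
Then Y → Y · (1 + 0.42)^3
     ≈ Y · 2.8633

Percentage change = ((1 + 0.42)^3 − 1) × 100% ≈ 186.3%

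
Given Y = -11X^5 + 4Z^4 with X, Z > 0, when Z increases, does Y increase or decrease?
Y increases

Taking the partial derivative:
∂Y/∂Z = 16Z^3

∂Y/∂Z = 16Z^3 > 0 (assuming positive values)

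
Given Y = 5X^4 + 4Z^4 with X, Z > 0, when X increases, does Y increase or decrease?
Y increases

Taking the partial derivative:
∂Y/∂X = 20X^3

∂Y/∂X = 20X^3 > 0 (assuming positive values)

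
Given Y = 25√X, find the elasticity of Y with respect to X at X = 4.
Elasticity = 1/2

Elasticity = (dY/dX) · (X/Y)

dY/dX = 25/(2·√X)
At X = 4: dY/dX = 25/4, Y = 50

Elasticity = (25/4) · (4 / 50) = 1/2

Interpretation: for a small percentage change in X, the percentage change in Y is approximately 0.50 times as large.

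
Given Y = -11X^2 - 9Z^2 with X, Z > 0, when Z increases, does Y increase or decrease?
Y decreases

Taking the partial derivative:
∂Y/∂Z = -18Z

∂Y/∂Z = -18Z < 0 (assuming positive values)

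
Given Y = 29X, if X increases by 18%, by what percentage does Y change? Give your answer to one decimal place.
18.0%

For Y = 29X:
If X → X(1 + 0.18)
Then Y → Y · (1 + 0.18)^1
     = Y · 1.1800

Percentage change = ((1 + 0.18)^1 − 1) × 100% = 18.0%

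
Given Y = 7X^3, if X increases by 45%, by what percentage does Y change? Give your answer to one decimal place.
204.9%

For Y = 7X^3:
If X → X(1 + 0.45)
Then Y → Y · (1 + 0.45)^3
     ≈ Y · 3.0486

Percentage change = ((1 + 0.45)^3 − 1) × 100% ≈ 204.9%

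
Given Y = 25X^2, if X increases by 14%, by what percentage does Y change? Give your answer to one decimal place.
30.0%

For Y = 25X^2:
If X → X(1 + 0.14)
Then Y → Y · (1 + 0.14)^2
     = Y · 1.2996

Percentage change = ((1 + 0.14)^2 − 1) × 100% ≈ 30.0%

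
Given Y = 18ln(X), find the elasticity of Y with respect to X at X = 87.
Elasticity = 1/ln(87) ≈ 0.2239

Elasticity = (dY/dX) · (X/Y)

dY/dX = 18/X
At X = 87: dY/dX = 6/29, Y = 18·ln(87)

Elasticity = (6/29) · (87 / (18·ln(87))) = 1/ln(87) ≈ 0.2239

Interpretation: for a small percentage change in X, the percentage change in Y is approximately 0.22 times as large.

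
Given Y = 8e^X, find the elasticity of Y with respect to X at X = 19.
Elasticity = 19

Elasticity = (dY/dX) · (X/Y)

dY/dX = 8·e^X
At X = 19: dY/dX = 8·e^19, Y = 8·e^19

Elasticity = (8·e^19) · (19 / (8·e^19)) = 19

Interpretation: for a small percentage change in X, the percentage change in Y is approximately 19.00 times as large.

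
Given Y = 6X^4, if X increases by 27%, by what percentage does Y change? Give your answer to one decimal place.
160.1%

For Y = 6X^4:
If X → X(1 + 0.27)
Then Y → Y · (1 + 0.27)^4
     ≈ Y · 2.6014

Percentage change = ((1 + 0.27)^4 − 1) × 100% ≈ 160.1%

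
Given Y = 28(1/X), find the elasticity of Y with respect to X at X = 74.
Elasticity = -1

Elasticity = (dY/dX) · (X/Y)

dY/dX = -28/X²
At X = 74: dY/dX = -7/1369, Y = 14/37

Elasticity = (-7/1369) · (74 / (14/37)) = -1

Interpretation: for a small percentage change in X, the percentage change in Y is approximately -1.00 times as large.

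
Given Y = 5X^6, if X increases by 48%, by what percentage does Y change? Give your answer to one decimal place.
950.9%

For Y = 5X^6:
If X → X(1 + 0.48)
Then Y → Y · (1 + 0.48)^6
     ≈ Y · 10.5092

Percentage change = ((1 + 0.48)^6 − 1) × 100% ≈ 950.9%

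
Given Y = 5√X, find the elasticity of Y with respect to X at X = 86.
Elasticity = 1/2

Elasticity = (dY/dX) · (X/Y)

dY/dX = 5/(2·√X)
At X = 86: dY/dX = 5·√86/172, Y = 5·√86

Elasticity = (5·√86/172) · (86 / (5·√86)) = 1/2

Interpretation: for a small percentage change in X, the percentage change in Y is approximately 0.50 times as large.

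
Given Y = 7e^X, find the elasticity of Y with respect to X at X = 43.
Elasticity = 43

Elasticity = (dY/dX) · (X/Y)

dY/dX = 7·e^X
At X = 43: dY/dX = 7·e^43, Y = 7·e^43

Elasticity = (7·e^43) · (43 / (7·e^43)) = 43

Interpretation: for a small percentage change in X, the percentage change in Y is approximately 43.00 times as large.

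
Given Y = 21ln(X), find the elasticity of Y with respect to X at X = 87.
Elasticity = 1/ln(87) ≈ 0.2239

Elasticity = (dY/dX) · (X/Y)

dY/dX = 21/X
At X = 87: dY/dX = 7/29, Y = 21·ln(87)

Elasticity = (7/29) · (87 / (21·ln(87))) = 1/ln(87) ≈ 0.2239

Interpretation: for a small percentage change in X, the percentage change in Y is approximately 0.22 times as large.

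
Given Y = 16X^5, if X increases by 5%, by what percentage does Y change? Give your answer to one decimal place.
27.6%

For Y = 16X^5:
If X → X(1 + 0.05)
Then Y → Y · (1 + 0.05)^5
     ≈ Y · 1.2763

Percentage change = ((1 + 0.05)^5 − 1) × 100% ≈ 27.6%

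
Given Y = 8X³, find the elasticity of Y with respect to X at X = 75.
Elasticity = 3

Elasticity = (dY/dX) · (X/Y)

dY/dX = 24·X²
At X = 75: dY/dX = 135000, Y = 3375000

Elasticity = 135000 · (75 / 3375000) = 3

Interpretation: for a small percentage change in X, the percentage change in Y is approximately 3.00 times as large.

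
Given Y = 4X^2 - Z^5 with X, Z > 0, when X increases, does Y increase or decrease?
Y increases

Taking the partial derivative:
∂Y/∂X = 8X

∂Y/∂X = 8X > 0 (assuming positive values)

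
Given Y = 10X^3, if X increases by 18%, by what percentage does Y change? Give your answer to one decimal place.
64.3%

For Y = 10X^3:
If X → X(1 + 0.18)
Then Y → Y · (1 + 0.18)^3
     ≈ Y · 1.6430

Percentage change = ((1 + 0.18)^3 − 1) × 100% ≈ 64.3%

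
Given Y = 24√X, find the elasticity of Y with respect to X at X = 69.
Elasticity = 1/2

Elasticity = (dY/dX) · (X/Y)

dY/dX = 12/√X
At X = 69: dY/dX = 4·√69/23, Y = 24·√69

Elasticity = (4·√69/23) · (69 / (24·√69)) = 1/2

Interpretation: for a small percentage change in X, the percentage change in Y is approximately 0.50 times as large.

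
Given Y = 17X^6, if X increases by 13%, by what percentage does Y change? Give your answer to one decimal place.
108.2%

For Y = 17X^6:
If X → X(1 + 0.13)
Then Y → Y · (1 + 0.13)^6
     ≈ Y · 2.0820

Percentage change = ((1 + 0.13)^6 − 1) × 100% ≈ 108.2%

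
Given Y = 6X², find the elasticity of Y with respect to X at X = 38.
Elasticity = 2

Elasticity = (dY/dX) · (X/Y)

dY/dX = 12·X
At X = 38: dY/dX = 456, Y = 8664

Elasticity = 456 · (38 / 8664) = 2

Interpretation: for a small percentage change in X, the percentage change in Y is approximately 2.00 times as large.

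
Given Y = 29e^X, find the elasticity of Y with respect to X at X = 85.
Elasticity = 85

Elasticity = (dY/dX) · (X/Y)

dY/dX = 29·e^X
At X = 85: dY/dX = 29·e^85, Y = 29·e^85

Elasticity = (29·e^85) · (85 / (29·e^85)) = 85

Interpretation: for a small percentage change in X, the percentage change in Y is approximately 85.00 times as large.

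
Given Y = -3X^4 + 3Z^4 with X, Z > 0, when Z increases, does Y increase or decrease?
Y increases

Taking the partial derivative:
∂Y/∂Z = 12Z^3

∂Y/∂Z = 12Z^3 > 0 (assuming positive values)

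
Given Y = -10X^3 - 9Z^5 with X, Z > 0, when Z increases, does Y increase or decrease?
Y decreases

Taking the partial derivative:
∂Y/∂Z = -45Z^4

∂Y/∂Z = -45Z^4 < 0 (assuming positive values)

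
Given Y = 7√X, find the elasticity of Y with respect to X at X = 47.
Elasticity = 1/2

Elasticity = (dY/dX) · (X/Y)

dY/dX = 7/(2·√X)
At X = 47: dY/dX = 7·√47/94, Y = 7·√47

Elasticity = (7·√47/94) · (47 / (7·√47)) = 1/2

Interpretation: for a small percentage change in X, the percentage change in Y is approximately 0.50 times as large.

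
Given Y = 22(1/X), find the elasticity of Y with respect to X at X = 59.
Elasticity = -1

Elasticity = (dY/dX) · (X/Y)

dY/dX = -22/X²
At X = 59: dY/dX = -22/3481, Y = 22/59

Elasticity = (-22/3481) · (59 / (22/59)) = -1

Interpretation: for a small percentage change in X, the percentage change in Y is approximately -1.00 times as large.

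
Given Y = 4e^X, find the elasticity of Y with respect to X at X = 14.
Elasticity = 14

Elasticity = (dY/dX) · (X/Y)

dY/dX = 4·e^X
At X = 14: dY/dX = 4·e^14, Y = 4·e^14

Elasticity = (4·e^14) · (14 / (4·e^14)) = 14

Interpretation: for a small percentage change in X, the percentage change in Y is approximately 14.00 times as large.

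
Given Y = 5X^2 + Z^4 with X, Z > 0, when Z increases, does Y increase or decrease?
Y increases

Taking the partial derivative:
∂Y/∂Z = 4Z^3

∂Y/∂Z = 4Z^3 > 0 (assuming positive values)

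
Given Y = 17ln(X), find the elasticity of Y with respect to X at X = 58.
Elasticity = 1/ln(58) ≈ 0.2463

Elasticity = (dY/dX) · (X/Y)

dY/dX = 17/X
At X = 58: dY/dX = 17/58, Y = 17·ln(58)

Elasticity = (17/58) · (58 / (17·ln(58))) = 1/ln(58) ≈ 0.2463

Interpretation: for a small percentage change in X, the percentage change in Y is approximately 0.25 times as large.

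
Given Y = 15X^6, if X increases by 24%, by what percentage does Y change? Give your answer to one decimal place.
263.5%

For Y = 15X^6:
If X → X(1 + 0.24)
Then Y → Y · (1 + 0.24)^6
     ≈ Y · 3.6352

Percentage change = ((1 + 0.24)^6 − 1) × 100% ≈ 263.5%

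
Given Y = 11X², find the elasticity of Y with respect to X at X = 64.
Elasticity = 2

Elasticity = (dY/dX) · (X/Y)

dY/dX = 22·X
At X = 64: dY/dX = 1408, Y = 45056

Elasticity = 1408 · (64 / 45056) = 2

Interpretation: for a small percentage change in X, the percentage change in Y is approximately 2.00 times as large.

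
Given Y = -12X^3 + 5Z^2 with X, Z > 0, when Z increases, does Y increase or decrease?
Y increases

Taking the partial derivative:
∂Y/∂Z = 10Z

∂Y/∂Z = 10Z > 0 (assuming positive values)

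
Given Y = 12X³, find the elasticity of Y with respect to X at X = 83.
Elasticity = 3

Elasticity = (dY/dX) · (X/Y)

dY/dX = 36·X²
At X = 83: dY/dX = 248004, Y = 6861444

Elasticity = 248004 · (83 / 6861444) = 3

Interpretation: for a small percentage change in X, the percentage change in Y is approximately 3.00 times as large.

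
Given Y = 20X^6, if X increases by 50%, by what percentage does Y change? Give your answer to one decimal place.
1039.1%

For Y = 20X^6:
If X → X(1 + 0.5)
Then Y → Y · (1 + 0.5)^6
     ≈ Y · 11.3906

Percentage change = ((1 + 0.5)^6 − 1) × 100% ≈ 1039.1%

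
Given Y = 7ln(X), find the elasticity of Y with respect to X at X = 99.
Elasticity = 1/ln(99) ≈ 0.2176

Elasticity = (dY/dX) · (X/Y)

dY/dX = 7/X
At X = 99: dY/dX = 7/99, Y = 7·ln(99)

Elasticity = (7/99) · (99 / (7·ln(99))) = 1/ln(99) ≈ 0.2176

Interpretation: for a small percentage change in X, the percentage change in Y is approximately 0.22 times as large.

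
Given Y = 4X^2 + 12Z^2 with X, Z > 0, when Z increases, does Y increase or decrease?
Y increases

Taking the partial derivative:
∂Y/∂Z = 24Z

∂Y/∂Z = 24Z > 0 (assuming positive values)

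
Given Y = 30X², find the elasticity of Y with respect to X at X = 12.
Elasticity = 2

Elasticity = (dY/dX) · (X/Y)

dY/dX = 60·X
At X = 12: dY/dX = 720, Y = 4320

Elasticity = 720 · (12 / 4320) = 2

Interpretation: for a small percentage change in X, the percentage change in Y is approximately 2.00 times as large.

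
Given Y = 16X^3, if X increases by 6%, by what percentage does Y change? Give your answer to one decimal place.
19.1%

For Y = 16X^3:
If X → X(1 + 0.06)
Then Y → Y · (1 + 0.06)^3
     ≈ Y · 1.1910

Percentage change = ((1 + 0.06)^3 − 1) × 100% ≈ 19.1%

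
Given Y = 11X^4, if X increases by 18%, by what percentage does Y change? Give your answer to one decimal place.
93.9%

For Y = 11X^4:
If X → X(1 + 0.18)
Then Y → Y · (1 + 0.18)^4
     ≈ Y · 1.9388

Percentage change = ((1 + 0.18)^4 − 1) × 100% ≈ 93.9%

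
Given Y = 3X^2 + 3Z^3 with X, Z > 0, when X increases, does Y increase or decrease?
Y increases

Taking the partial derivative:
∂Y/∂X = 6X

∂Y/∂X = 6X > 0 (assuming positive values)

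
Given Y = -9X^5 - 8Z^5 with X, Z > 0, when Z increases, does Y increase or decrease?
Y decreases

Taking the partial derivative:
∂Y/∂Z = -40Z^4

∂Y/∂Z = -40Z^4 < 0 (assuming positive values)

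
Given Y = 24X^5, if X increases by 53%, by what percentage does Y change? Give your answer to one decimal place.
738.4%

For Y = 24X^5:
If X → X(1 + 0.53)
Then Y → Y · (1 + 0.53)^5
     ≈ Y · 8.3841

Percentage change = ((1 + 0.53)^5 − 1) × 100% ≈ 738.4%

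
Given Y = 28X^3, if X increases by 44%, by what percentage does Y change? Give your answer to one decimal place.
198.6%

For Y = 28X^3:
If X → X(1 + 0.44)
Then Y → Y · (1 + 0.44)^3
     ≈ Y · 2.9860

Percentage change = ((1 + 0.44)^3 − 1) × 100% ≈ 198.6%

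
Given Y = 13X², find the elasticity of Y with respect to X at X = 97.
Elasticity = 2

Elasticity = (dY/dX) · (X/Y)

dY/dX = 26·X
At X = 97: dY/dX = 2522, Y = 122317

Elasticity = 2522 · (97 / 122317) = 2

Interpretation: for a small percentage change in X, the percentage change in Y is approximately 2.00 times as large.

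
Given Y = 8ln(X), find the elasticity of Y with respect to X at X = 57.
Elasticity = 1/ln(57) ≈ 0.2473

Elasticity = (dY/dX) · (X/Y)

dY/dX = 8/X
At X = 57: dY/dX = 8/57, Y = 8·ln(57)

Elasticity = (8/57) · (57 / (8·ln(57))) = 1/ln(57) ≈ 0.2473

Interpretation: for a small percentage change in X, the percentage change in Y is approximately 0.25 times as large.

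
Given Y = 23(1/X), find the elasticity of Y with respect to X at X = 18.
Elasticity = -1

Elasticity = (dY/dX) · (X/Y)

dY/dX = -23/X²
At X = 18: dY/dX = -23/324, Y = 23/18

Elasticity = (-23/324) · (18 / (23/18)) = -1

Interpretation: for a small percentage change in X, the percentage change in Y is approximately -1.00 times as large.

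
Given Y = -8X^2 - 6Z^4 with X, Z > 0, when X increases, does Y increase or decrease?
Y decreases

Taking the partial derivative:
∂Y/∂X = -16X

∂Y/∂X = -16X < 0 (assuming positive values)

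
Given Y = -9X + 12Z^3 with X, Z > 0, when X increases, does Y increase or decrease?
Y decreases

Taking the partial derivative:
∂Y/∂X = -9

∂Y/∂X = -9 < 0 (assuming positive values)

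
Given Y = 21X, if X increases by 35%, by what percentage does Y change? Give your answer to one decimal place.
35.0%

For Y = 21X:
If X → X(1 + 0.35)
Then Y → Y · (1 + 0.35)^1
     = Y · 1.3500

Percentage change = ((1 + 0.35)^1 − 1) × 100% = 35.0%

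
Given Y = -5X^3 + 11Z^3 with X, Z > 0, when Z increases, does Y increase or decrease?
Y increases

Taking the partial derivative:
∂Y/∂Z = 33Z^2

∂Y/∂Z = 33Z^2 > 0 (assuming positive values)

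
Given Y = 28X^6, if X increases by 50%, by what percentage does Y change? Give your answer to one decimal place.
1039.1%

For Y = 28X^6:
If X → X(1 + 0.5)
Then Y → Y · (1 + 0.5)^6
     ≈ Y · 11.3906

Percentage change = ((1 + 0.5)^6 − 1) × 100% ≈ 1039.1%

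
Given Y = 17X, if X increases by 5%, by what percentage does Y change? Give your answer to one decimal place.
5.0%

For Y = 17X:
If X → X(1 + 0.05)
Then Y → Y · (1 + 0.05)^1
     = Y · 1.0500

Percentage change = ((1 + 0.05)^1 − 1) × 100% = 5.0%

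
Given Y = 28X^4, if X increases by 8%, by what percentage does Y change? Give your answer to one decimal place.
36.0%

For Y = 28X^4:
If X → X(1 + 0.08)
Then Y → Y · (1 + 0.08)^4
     ≈ Y · 1.3605

Percentage change = ((1 + 0.08)^4 − 1) × 100% ≈ 36.0%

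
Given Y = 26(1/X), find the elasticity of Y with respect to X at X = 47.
Elasticity = -1

Elasticity = (dY/dX) · (X/Y)

dY/dX = -26/X²
At X = 47: dY/dX = -26/2209, Y = 26/47

Elasticity = (-26/2209) · (47 / (26/47)) = -1

Interpretation: for a small percentage change in X, the percentage change in Y is approximately -1.00 times as large.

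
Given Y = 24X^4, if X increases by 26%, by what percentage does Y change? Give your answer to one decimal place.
152.0%

For Y = 24X^4:
If X → X(1 + 0.26)
Then Y → Y · (1 + 0.26)^4
     ≈ Y · 2.5205

Percentage change = ((1 + 0.26)^4 − 1) × 100% ≈ 152.0%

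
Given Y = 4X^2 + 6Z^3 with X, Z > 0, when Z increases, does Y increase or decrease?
Y increases

Taking the partial derivative:
∂Y/∂Z = 18Z^2

∂Y/∂Z = 18Z^2 > 0 (assuming positive values)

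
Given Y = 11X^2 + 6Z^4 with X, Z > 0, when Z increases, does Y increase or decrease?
Y increases

Taking the partial derivative:
∂Y/∂Z = 24Z^3

∂Y/∂Z = 24Z^3 > 0 (assuming positive values)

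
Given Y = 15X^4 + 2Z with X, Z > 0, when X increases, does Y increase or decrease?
Y increases

Taking the partial derivative:
∂Y/∂X = 60X^3

∂Y/∂X = 60X^3 > 0 (assuming positive values)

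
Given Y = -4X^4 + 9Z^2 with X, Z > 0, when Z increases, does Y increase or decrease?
Y increases

Taking the partial derivative:
∂Y/∂Z = 18Z

∂Y/∂Z = 18Z > 0 (assuming positive values)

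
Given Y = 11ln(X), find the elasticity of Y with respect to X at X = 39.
Elasticity = 1/ln(39) ≈ 0.2730

Elasticity = (dY/dX) · (X/Y)

dY/dX = 11/X
At X = 39: dY/dX = 11/39, Y = 11·ln(39)

Elasticity = (11/39) · (39 / (11·ln(39))) = 1/ln(39) ≈ 0.2730

Interpretation: for a small percentage change in X, the percentage change in Y is approximately 0.27 times as large.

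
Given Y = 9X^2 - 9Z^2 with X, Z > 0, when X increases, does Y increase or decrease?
Y increases

Taking the partial derivative:
∂Y/∂X = 18X

∂Y/∂X = 18X > 0 (assuming positive values)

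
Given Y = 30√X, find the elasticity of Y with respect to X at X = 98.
Elasticity = 1/2

Elasticity = (dY/dX) · (X/Y)

dY/dX = 15/√X
At X = 98: dY/dX = 15·√2/14, Y = 210·√2

Elasticity = (15·√2/14) · (98 / (210·√2)) = 1/2

Interpretation: for a small percentage change in X, the percentage change in Y is approximately 0.50 times as large.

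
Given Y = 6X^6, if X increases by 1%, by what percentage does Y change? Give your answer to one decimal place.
6.2%

For Y = 6X^6:
If X → X(1 + 0.01)
Then Y → Y · (1 + 0.01)^6
     ≈ Y · 1.0615

Percentage change = ((1 + 0.01)^6 − 1) × 100% ≈ 6.2%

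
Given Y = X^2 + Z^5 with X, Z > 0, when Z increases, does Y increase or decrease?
Y increases

Taking the partial derivative:
∂Y/∂Z = 5Z^4

∂Y/∂Z = 5Z^4 > 0 (assuming positive values)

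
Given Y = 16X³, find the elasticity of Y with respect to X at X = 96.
Elasticity = 3

Elasticity = (dY/dX) · (X/Y)

dY/dX = 48·X²
At X = 96: dY/dX = 442368, Y = 14155776

Elasticity = 442368 · (96 / 14155776) = 3

Interpretation: for a small percentage change in X, the percentage change in Y is approximately 3.00 times as large.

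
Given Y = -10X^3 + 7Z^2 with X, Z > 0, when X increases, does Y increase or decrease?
Y decreases

Taking the partial derivative:
∂Y/∂X = -30X^2

∂Y/∂X = -30X^2 < 0 (assuming positive values)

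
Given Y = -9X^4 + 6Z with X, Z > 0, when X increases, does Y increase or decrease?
Y decreases

Taking the partial derivative:
∂Y/∂X = -36X^3

∂Y/∂X = -36X^3 < 0 (assuming positive values)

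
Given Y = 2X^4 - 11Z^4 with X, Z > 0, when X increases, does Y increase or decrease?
Y increases

Taking the partial derivative:
∂Y/∂X = 8X^3

∂Y/∂X = 8X^3 > 0 (assuming positive values)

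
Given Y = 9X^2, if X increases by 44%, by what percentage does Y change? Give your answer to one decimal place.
107.4%

For Y = 9X^2:
If X → X(1 + 0.44)
Then Y → Y · (1 + 0.44)^2
     = Y · 2.0736

Percentage change = ((1 + 0.44)^2 − 1) × 100% ≈ 107.4%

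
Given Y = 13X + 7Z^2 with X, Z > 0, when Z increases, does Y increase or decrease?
Y increases

Taking the partial derivative:
∂Y/∂Z = 14Z

∂Y/∂Z = 14Z > 0 (assuming positive values)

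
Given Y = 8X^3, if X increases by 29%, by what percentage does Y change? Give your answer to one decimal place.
114.7%

For Y = 8X^3:
If X → X(1 + 0.29)
Then Y → Y · (1 + 0.29)^3
     ≈ Y · 2.1467

Percentage change = ((1 + 0.29)^3 − 1) × 100% ≈ 114.7%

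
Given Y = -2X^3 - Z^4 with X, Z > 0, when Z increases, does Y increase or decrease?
Y decreases

Taking the partial derivative:
∂Y/∂Z = -4Z^3

∂Y/∂Z = -4Z^3 < 0 (assuming positive values)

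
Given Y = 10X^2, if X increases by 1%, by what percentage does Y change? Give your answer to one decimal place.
2.0%

For Y = 10X^2:
If X → X(1 + 0.01)
Then Y → Y · (1 + 0.01)^2
     = Y · 1.0201

Percentage change = ((1 + 0.01)^2 − 1) × 100% ≈ 2.0%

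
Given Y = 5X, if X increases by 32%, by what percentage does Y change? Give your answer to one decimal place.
32.0%

For Y = 5X:
If X → X(1 + 0.32)
Then Y → Y · (1 + 0.32)^1
     = Y · 1.3200

Percentage change = ((1 + 0.32)^1 − 1) × 100% = 32.0%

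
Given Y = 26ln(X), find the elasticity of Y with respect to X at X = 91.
Elasticity = 1/ln(91) ≈ 0.2217

Elasticity = (dY/dX) · (X/Y)

dY/dX = 26/X
At X = 91: dY/dX = 2/7, Y = 26·ln(91)

Elasticity = (2/7) · (91 / (26·ln(91))) = 1/ln(91) ≈ 0.2217

Interpretation: for a small percentage change in X, the percentage change in Y is approximately 0.22 times as large.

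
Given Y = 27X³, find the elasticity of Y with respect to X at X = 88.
Elasticity = 3

Elasticity = (dY/dX) · (X/Y)

dY/dX = 81·X²
At X = 88: dY/dX = 627264, Y = 18399744

Elasticity = 627264 · (88 / 18399744) = 3

Interpretation: for a small percentage change in X, the percentage change in Y is approximately 3.00 times as large.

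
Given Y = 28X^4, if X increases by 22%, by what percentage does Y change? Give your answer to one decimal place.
121.5%

For Y = 28X^4:
If X → X(1 + 0.22)
Then Y → Y · (1 + 0.22)^4
     ≈ Y · 2.2153

Percentage change = ((1 + 0.22)^4 − 1) × 100% ≈ 121.5%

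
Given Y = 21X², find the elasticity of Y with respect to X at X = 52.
Elasticity = 2

Elasticity = (dY/dX) · (X/Y)

dY/dX = 42·X
At X = 52: dY/dX = 2184, Y = 56784

Elasticity = 2184 · (52 / 56784) = 2

Interpretation: for a small percentage change in X, the percentage change in Y is approximately 2.00 times as large.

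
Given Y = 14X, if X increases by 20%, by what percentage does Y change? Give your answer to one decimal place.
20.0%

For Y = 14X:
If X → X(1 + 0.2)
Then Y → Y · (1 + 0.2)^1
     = Y · 1.2000

Percentage change = ((1 + 0.2)^1 − 1) × 100% = 20.0%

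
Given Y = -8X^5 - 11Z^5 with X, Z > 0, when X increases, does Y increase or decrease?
Y decreases

Taking the partial derivative:
∂Y/∂X = -40X^4

∂Y/∂X = -40X^4 < 0 (assuming positive values)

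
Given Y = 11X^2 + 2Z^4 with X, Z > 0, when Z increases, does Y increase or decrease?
Y increases

Taking the partial derivative:
∂Y/∂Z = 8Z^3

∂Y/∂Z = 8Z^3 > 0 (assuming positive values)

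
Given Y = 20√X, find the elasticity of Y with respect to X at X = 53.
Elasticity = 1/2

Elasticity = (dY/dX) · (X/Y)

dY/dX = 10/√X
At X = 53: dY/dX = 10·√53/53, Y = 20·√53

Elasticity = (10·√53/53) · (53 / (20·√53)) = 1/2

Interpretation: for a small percentage change in X, the percentage change in Y is approximately 0.50 times as large.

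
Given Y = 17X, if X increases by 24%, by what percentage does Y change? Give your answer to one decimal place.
24.0%

For Y = 17X:
If X → X(1 + 0.24)
Then Y → Y · (1 + 0.24)^1
     = Y · 1.2400

Percentage change = ((1 + 0.24)^1 − 1) × 100% = 24.0%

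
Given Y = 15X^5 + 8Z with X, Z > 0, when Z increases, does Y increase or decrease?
Y increases

Taking the partial derivative:
∂Y/∂Z = 8

∂Y/∂Z = 8 > 0 (assuming positive values)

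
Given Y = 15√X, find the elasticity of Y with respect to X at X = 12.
Elasticity = 1/2

Elasticity = (dY/dX) · (X/Y)

dY/dX = 15/(2·√X)
At X = 12: dY/dX = 5·√3/4, Y = 30·√3

Elasticity = (5·√3/4) · (12 / (30·√3)) = 1/2

Interpretation: for a small percentage change in X, the percentage change in Y is approximately 0.50 times as large.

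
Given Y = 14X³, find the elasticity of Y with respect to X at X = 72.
Elasticity = 3

Elasticity = (dY/dX) · (X/Y)

dY/dX = 42·X²
At X = 72: dY/dX = 217728, Y = 5225472

Elasticity = 217728 · (72 / 5225472) = 3

Interpretation: for a small percentage change in X, the percentage change in Y is approximately 3.00 times as large.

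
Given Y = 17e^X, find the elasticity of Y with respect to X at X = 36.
Elasticity = 36

Elasticity = (dY/dX) · (X/Y)

dY/dX = 17·e^X
At X = 36: dY/dX = 17·e^36, Y = 17·e^36

Elasticity = (17·e^36) · (36 / (17·e^36)) = 36

Interpretation: for a small percentage change in X, the percentage change in Y is approximately 36.00 times as large.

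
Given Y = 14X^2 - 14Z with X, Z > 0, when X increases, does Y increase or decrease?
Y increases

Taking the partial derivative:
∂Y/∂X = 28X

∂Y/∂X = 28X > 0 (assuming positive values)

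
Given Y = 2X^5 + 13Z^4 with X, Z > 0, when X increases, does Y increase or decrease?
Y increases

Taking the partial derivative:
∂Y/∂X = 10X^4

∂Y/∂X = 10X^4 > 0 (assuming positive values)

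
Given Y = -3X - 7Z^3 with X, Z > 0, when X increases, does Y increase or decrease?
Y decreases

Taking the partial derivative:
∂Y/∂X = -3

∂Y/∂X = -3 < 0 (assuming positive values)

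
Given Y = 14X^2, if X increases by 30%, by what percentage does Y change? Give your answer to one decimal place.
69.0%

For Y = 14X^2:
If X → X(1 + 0.3)
Then Y → Y · (1 + 0.3)^2
     = Y · 1.6900

Percentage change = ((1 + 0.3)^2 − 1) × 100% = 69.0%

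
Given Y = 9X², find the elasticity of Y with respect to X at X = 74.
Elasticity = 2

Elasticity = (dY/dX) · (X/Y)

dY/dX = 18·X
At X = 74: dY/dX = 1332, Y = 49284

Elasticity = 1332 · (74 / 49284) = 2

Interpretation: for a small percentage change in X, the percentage change in Y is approximately 2.00 times as large.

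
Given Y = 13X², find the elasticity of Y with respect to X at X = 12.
Elasticity = 2

Elasticity = (dY/dX) · (X/Y)

dY/dX = 26·X
At X = 12: dY/dX = 312, Y = 1872

Elasticity = 312 · (12 / 1872) = 2

Interpretation: for a small percentage change in X, the percentage change in Y is approximately 2.00 times as large.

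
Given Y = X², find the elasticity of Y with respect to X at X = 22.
Elasticity = 2

Elasticity = (dY/dX) · (X/Y)

dY/dX = 2·X
At X = 22: dY/dX = 44, Y = 484

Elasticity = 44 · (22 / 484) = 2

Interpretation: for a small percentage change in X, the percentage change in Y is approximately 2.00 times as large.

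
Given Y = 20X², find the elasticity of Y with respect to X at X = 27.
Elasticity = 2

Elasticity = (dY/dX) · (X/Y)

dY/dX = 40·X
At X = 27: dY/dX = 1080, Y = 14580

Elasticity = 1080 · (27 / 14580) = 2

Interpretation: for a small percentage change in X, the percentage change in Y is approximately 2.00 times as large.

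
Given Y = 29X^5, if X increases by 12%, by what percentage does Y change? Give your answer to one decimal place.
76.2%

For Y = 29X^5:
If X → X(1 + 0.12)
Then Y → Y · (1 + 0.12)^5
     ≈ Y · 1.7623

Percentage change = ((1 + 0.12)^5 − 1) × 100% ≈ 76.2%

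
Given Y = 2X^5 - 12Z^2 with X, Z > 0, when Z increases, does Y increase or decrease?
Y decreases

Taking the partial derivative:
∂Y/∂Z = -24Z

∂Y/∂Z = -24Z < 0 (assuming positive values)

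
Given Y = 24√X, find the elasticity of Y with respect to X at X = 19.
Elasticity = 1/2

Elasticity = (dY/dX) · (X/Y)

dY/dX = 12/√X
At X = 19: dY/dX = 12·√19/19, Y = 24·√19

Elasticity = (12·√19/19) · (19 / (24·√19)) = 1/2

Interpretation: for a small percentage change in X, the percentage change in Y is approximately 0.50 times as large.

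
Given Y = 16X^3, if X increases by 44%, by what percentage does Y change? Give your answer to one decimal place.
198.6%

For Y = 16X^3:
If X → X(1 + 0.44)
Then Y → Y · (1 + 0.44)^3
     ≈ Y · 2.9860

Percentage change = ((1 + 0.44)^3 − 1) × 100% ≈ 198.6%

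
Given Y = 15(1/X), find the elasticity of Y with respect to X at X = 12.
Elasticity = -1

Elasticity = (dY/dX) · (X/Y)

dY/dX = -15/X²
At X = 12: dY/dX = -5/48, Y = 5/4

Elasticity = (-5/48) · (12 / (5/4)) = -1

Interpretation: for a small percentage change in X, the percentage change in Y is approximately -1.00 times as large.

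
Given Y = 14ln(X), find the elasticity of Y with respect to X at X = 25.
Elasticity = 1/ln(25) ≈ 0.3107

Elasticity = (dY/dX) · (X/Y)

dY/dX = 14/X
At X = 25: dY/dX = 14/25, Y = 14·ln(25)

Elasticity = (14/25) · (25 / (14·ln(25))) = 1/ln(25) ≈ 0.3107

Interpretation: for a small percentage change in X, the percentage change in Y is approximately 0.31 times as large.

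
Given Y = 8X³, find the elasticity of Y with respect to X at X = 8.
Elasticity = 3

Elasticity = (dY/dX) · (X/Y)

dY/dX = 24·X²
At X = 8: dY/dX = 1536, Y = 4096

Elasticity = 1536 · (8 / 4096) = 3

Interpretation: for a small percentage change in X, the percentage change in Y is approximately 3.00 times as large.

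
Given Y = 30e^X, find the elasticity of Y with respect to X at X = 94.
Elasticity = 94

Elasticity = (dY/dX) · (X/Y)

dY/dX = 30·e^X
At X = 94: dY/dX = 30·e^94, Y = 30·e^94

Elasticity = (30·e^94) · (94 / (30·e^94)) = 94

Interpretation: for a small percentage change in X, the percentage change in Y is approximately 94.00 times as large.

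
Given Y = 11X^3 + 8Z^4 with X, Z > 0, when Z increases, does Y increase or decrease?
Y increases

Taking the partial derivative:
∂Y/∂Z = 32Z^3

∂Y/∂Z = 32Z^3 > 0 (assuming positive values)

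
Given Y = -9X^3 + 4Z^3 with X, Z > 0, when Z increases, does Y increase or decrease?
Y increases

Taking the partial derivative:
∂Y/∂Z = 12Z^2

∂Y/∂Z = 12Z^2 > 0 (assuming positive values)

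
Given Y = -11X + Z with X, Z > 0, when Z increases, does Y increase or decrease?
Y increases

Taking the partial derivative:
∂Y/∂Z = 1

∂Y/∂Z = 1 > 0 (assuming positive values)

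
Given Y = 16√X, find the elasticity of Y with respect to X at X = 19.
Elasticity = 1/2

Elasticity = (dY/dX) · (X/Y)

dY/dX = 8/√X
At X = 19: dY/dX = 8·√19/19, Y = 16·√19

Elasticity = (8·√19/19) · (19 / (16·√19)) = 1/2

Interpretation: for a small percentage change in X, the percentage change in Y is approximately 0.50 times as large.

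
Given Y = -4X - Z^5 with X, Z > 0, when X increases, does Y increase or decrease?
Y decreases

Taking the partial derivative:
∂Y/∂X = -4

∂Y/∂X = -4 < 0 (assuming positive values)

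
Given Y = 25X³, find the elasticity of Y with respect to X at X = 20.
Elasticity = 3

Elasticity = (dY/dX) · (X/Y)

dY/dX = 75·X²
At X = 20: dY/dX = 30000, Y = 200000

Elasticity = 30000 · (20 / 200000) = 3

Interpretation: for a small percentage change in X, the percentage change in Y is approximately 3.00 times as large.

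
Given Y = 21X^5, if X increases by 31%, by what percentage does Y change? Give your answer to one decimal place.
285.8%

For Y = 21X^5:
If X → X(1 + 0.31)
Then Y → Y · (1 + 0.31)^5
     ≈ Y · 3.8579

Percentage change = ((1 + 0.31)^5 − 1) × 100% ≈ 285.8%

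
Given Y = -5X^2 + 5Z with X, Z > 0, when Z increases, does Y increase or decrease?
Y increases

Taking the partial derivative:
∂Y/∂Z = 5

∂Y/∂Z = 5 > 0 (assuming positive values)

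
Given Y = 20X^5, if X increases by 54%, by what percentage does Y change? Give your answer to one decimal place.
766.2%

For Y = 20X^5:
If X → X(1 + 0.54)
Then Y → Y · (1 + 0.54)^5
     ≈ Y · 8.6617

Percentage change = ((1 + 0.54)^5 − 1) × 100% ≈ 766.2%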